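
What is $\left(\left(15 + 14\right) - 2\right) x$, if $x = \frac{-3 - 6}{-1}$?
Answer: $243$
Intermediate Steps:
$x = 9$ ($x = \left(-9\right) \left(-1\right) = 9$)
$\left(\left(15 + 14\right) - 2\right) x = \left(\left(15 + 14\right) - 2\right) 9 = \left(29 - 2\right) 9 = 27 \cdot 9 = 243$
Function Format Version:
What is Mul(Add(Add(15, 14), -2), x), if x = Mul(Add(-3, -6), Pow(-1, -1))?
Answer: 243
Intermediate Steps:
x = 9 (x = Mul(-9, -1) = 9)
Mul(Add(Add(15, 14), -2), x) = Mul(Add(Add(15, 14), -2), 9) = Mul(Add(29, -2), 9) = Mul(27, 9) = 243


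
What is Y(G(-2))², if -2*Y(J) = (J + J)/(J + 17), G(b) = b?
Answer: 4/225 ≈ 0.017778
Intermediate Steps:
Y(J) = -J/(17 + J) (Y(J) = -(J + J)/(2*(J + 17)) = -2*J/(2*(17 + J)) = -J/(17 + J))
Y(G(-2))² = (-1*(-2)/(17 - 2))² = (-1*(-2)/15)² = (-1*(-2)*1/15)² = (2/15)² = 4/225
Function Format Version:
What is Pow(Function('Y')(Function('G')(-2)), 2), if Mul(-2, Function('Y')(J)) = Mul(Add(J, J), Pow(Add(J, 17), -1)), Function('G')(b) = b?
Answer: Rational(4, 225) ≈ 0.017778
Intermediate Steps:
Function('Y')(J) = Mul(-1, J, Pow(Add(17, J), -1)) (Function('Y')(J) = Mul(Rational(-1, 2), Mul(Add(J, J), Pow(Add(J, 17), -1))) = Mul(Rational(-1, 2), Mul(Mul(2, J), Pow(Add(17, J), -1))) = Mul(Rational(-1, 2), Mul(2, J, Pow(Add(17, J), -1))) = Mul(-1, J, Pow(Add(17, J), -1)))
Pow(Function('Y')(Function('G')(-2)), 2) = Pow(Mul(-1, -2, Pow(Add(17, -2), -1)), 2) = Pow(Mul(-1, -2, Pow(15, -1)), 2) = Pow(Mul(-1, -2, Rational(1, 15)), 2) = Pow(Rational(2, 15), 2) = Rational(4, 225)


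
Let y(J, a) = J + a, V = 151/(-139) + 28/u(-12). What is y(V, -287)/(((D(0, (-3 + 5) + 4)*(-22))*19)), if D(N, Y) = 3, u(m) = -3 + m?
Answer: 302276/1307295 ≈ 0.23122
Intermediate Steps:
V = -6157/2085 (V = 151/(-139) + 28/(-3 - 12) = 151*(-1/139) + 28/(-15) = -151/139 + 28*(-1/15) = -151/139 - 28/15 = -6157/2085 ≈ -2.9530)
y(V, -287)/(((D(0, (-3 + 5) + 4)*(-22))*19)) = (-6157/2085 - 287)/(((3*(-22))*19)) = -604552/(2085*((-66*19))) = -604552/2085/(-1254) = -604552/2085*(-1/1254) = 302276/1307295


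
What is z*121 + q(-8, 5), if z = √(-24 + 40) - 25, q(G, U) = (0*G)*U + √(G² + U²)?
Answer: -2541 + √89 ≈ -2531.6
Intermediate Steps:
q(G, U) = √(G² + U²) (q(G, U) = 0*U + √(G² + U²) = 0 + √(G² + U²) = √(G² + U²))
z = -21 (z = √16 - 25 = 4 - 25 = -21)
z*121 + q(-8, 5) = -21*121 + √((-8)² + 5²) = -2541 + √(64 + 25) = -2541 + √89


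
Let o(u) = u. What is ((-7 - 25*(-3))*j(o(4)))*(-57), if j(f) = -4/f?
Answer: 3876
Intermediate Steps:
j(f) = -4/f
((-7 - 25*(-3))*j(o(4)))*(-57) = ((-7 - 25*(-3))*(-4/4))*(-57) = ((-7 - 5*(-15))*(-4*¼))*(-57) = ((-7 + 75)*(-1))*(-57) = (68*(-1))*(-57) = -68*(-57) = 3876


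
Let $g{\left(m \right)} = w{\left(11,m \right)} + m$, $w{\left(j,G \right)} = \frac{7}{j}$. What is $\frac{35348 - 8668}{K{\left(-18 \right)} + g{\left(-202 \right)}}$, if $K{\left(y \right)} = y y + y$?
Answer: $\frac{293480}{1151} \approx 254.98$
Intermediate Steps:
$K{\left(y \right)} = y + y^{2}$ ($K{\left(y \right)} = y^{2} + y = y + y^{2}$)
$g{\left(m \right)} = \frac{7}{11} + m$
$\frac{35348 - 8668}{K{\left(-18 \right)} + g{\left(-202 \right)}} = \frac{35348 - 8668}{- 18 \left(1 - 18\right) + \left(\frac{7}{11} - 202\right)} = \frac{26680}{\left(-18\right) \left(-17\right) - \frac{2215}{11}} = \frac{26680}{306 - \frac{2215}{11}} = \frac{26680}{\frac{1151}{11}} = 26680 \cdot \frac{11}{1151} = \frac{293480}{1151}$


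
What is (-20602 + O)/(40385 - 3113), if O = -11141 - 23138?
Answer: -54881/37272 ≈ -1.4724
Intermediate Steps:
O = -34279
(-20602 + O)/(40385 - 3113) = (-20602 - 34279)/(40385 - 3113) = -54881/37272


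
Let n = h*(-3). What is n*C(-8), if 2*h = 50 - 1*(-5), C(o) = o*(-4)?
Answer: -2640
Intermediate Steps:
C(o) = -4*o
h = 55/2 (h = (50 - 1*(-5))/2 = (50 + 5)/2 = (1/2)*55 = 55/2 ≈ 27.500)
n = -165/2 (n = (55/2)*(-3) = -165/2 ≈ -82.500)
n*C(-8) = -(-330)*(-8) = -165/2*32 = -2640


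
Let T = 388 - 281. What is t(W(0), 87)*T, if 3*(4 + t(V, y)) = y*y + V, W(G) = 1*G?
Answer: 269533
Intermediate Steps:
T = 107
W(G) = G
t(V, y) = -4 + V/3 + y²/3 (t(V, y) = -4 + (y*y + V)/3 = -4 + (y² + V)/3 = -4 + (V + y²)/3 = -4 + (V/3 + y²/3) = -4 + V/3 + y²/3)
t(W(0), 87)*T = (-4 + (⅓)*0 + (⅓)*87²)*107 = (-4 + 0 + (⅓)*7569)*107 = (-4 + 0 + 2523)*107 = 2519*107 = 269533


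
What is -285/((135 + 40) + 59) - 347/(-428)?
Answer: -6797/16692 ≈ -0.40720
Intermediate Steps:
-285/((135 + 40) + 59) - 347/(-428) = -285/(175 + 59) - 347*(-1/428) = -285/234 + 347/428 = -285*1/234 + 347/428 = -95/78 + 347/428 = -6797/16692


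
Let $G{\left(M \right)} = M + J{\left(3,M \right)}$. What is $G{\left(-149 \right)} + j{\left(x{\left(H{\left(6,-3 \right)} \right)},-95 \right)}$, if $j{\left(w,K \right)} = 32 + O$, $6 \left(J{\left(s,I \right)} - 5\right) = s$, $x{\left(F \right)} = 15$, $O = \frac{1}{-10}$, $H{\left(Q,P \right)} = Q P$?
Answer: $- \frac{558}{5} \approx -111.6$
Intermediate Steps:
$H{\left(Q,P \right)} = P Q$
$O = - \frac{1}{10} \approx -0.1$
$J{\left(s,I \right)} = 5 + \frac{s}{6}$
$j{\left(w,K \right)} = \frac{319}{10}$ ($j{\left(w,K \right)} = 32 - \frac{1}{10} = \frac{319}{10}$)
$G{\left(M \right)} = \frac{11}{2} + M$ ($G{\left(M \right)} = M + \left(5 + \frac{1}{6} \cdot 3\right) = M + \left(5 + \frac{1}{2}\right) = M + \frac{11}{2} = \frac{11}{2} + M$)
$G{\left(-149 \right)} + j{\left(x{\left(H{\left(6,-3 \right)} \right)},-95 \right)} = \left(\frac{11}{2} - 149\right) + \frac{319}{10} = - \frac{287}{2} + \frac{319}{10} = - \frac{558}{5}$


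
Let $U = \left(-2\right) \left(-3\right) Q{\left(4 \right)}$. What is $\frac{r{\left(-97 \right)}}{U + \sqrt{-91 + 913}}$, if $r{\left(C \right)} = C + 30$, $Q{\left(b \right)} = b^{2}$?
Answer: $- \frac{1072}{1399} + \frac{67 \sqrt{822}}{8394} \approx -0.53742$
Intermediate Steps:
$r{\left(C \right)} = 30 + C$
$U = 96$ ($U = \left(-2\right) \left(-3\right) 4^{2} = 6 \cdot 16 = 96$)
$\frac{r{\left(-97 \right)}}{U + \sqrt{-91 + 913}} = \frac{30 - 97}{96 + \sqrt{-91 + 913}} = - \frac{67}{96 + \sqrt{822}}$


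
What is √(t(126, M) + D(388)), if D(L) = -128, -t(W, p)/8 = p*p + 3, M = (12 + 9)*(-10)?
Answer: 2*I*√88238 ≈ 594.1*I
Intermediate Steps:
M = -210 (M = 21*(-10) = -210)
t(W, p) = -24 - 8*p² (t(W, p) = -8*(p*p + 3) = -8*(p² + 3) = -8*(3 + p²) = -24 - 8*p²)
√(t(126, M) + D(388)) = √((-24 - 8*(-210)²) - 128) = √((-24 - 8*44100) - 128) = √((-24 - 352800) - 128) = √(-352824 - 128) = √(-352952) = 2*I*√88238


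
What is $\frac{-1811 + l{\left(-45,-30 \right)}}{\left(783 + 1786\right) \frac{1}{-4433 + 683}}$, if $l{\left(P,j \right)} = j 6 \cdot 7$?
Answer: $\frac{11516250}{2569} \approx 4482.8$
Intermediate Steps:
$l{\left(P,j \right)} = 42 j$ ($l{\left(P,j \right)} = j 42 = 42 j$)
$\frac{-1811 + l{\left(-45,-30 \right)}}{\left(783 + 1786\right) \frac{1}{-4433 + 683}} = \frac{-1811 + 42 \left(-30\right)}{\left(783 + 1786\right) \frac{1}{-4433 + 683}} = \frac{-1811 - 1260}{2569 \frac{1}{-3750}} = - \frac{3071}{2569 \left(- \frac{1}{3750}\right)} = - \frac{3071}{- \frac{2569}{3750}} = \left(-3071\right) \left(- \frac{3750}{2569}\right) = \frac{11516250}{2569}$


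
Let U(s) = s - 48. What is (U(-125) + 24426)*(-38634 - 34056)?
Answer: -1762950570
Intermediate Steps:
U(s) = -48 + s
(U(-125) + 24426)*(-38634 - 34056) = ((-48 - 125) + 24426)*(-38634 - 34056) = (-173 + 24426)*(-72690) = 24253*(-72690) = -1762950570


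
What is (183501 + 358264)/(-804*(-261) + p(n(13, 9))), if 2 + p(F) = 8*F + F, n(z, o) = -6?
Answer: 541765/209788 ≈ 2.5824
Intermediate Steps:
p(F) = -2 + 9*F (p(F) = -2 + (8*F + F) = -2 + 9*F)
(183501 + 358264)/(-804*(-261) + p(n(13, 9))) = (183501 + 358264)/(-804*(-261) + (-2 + 9*(-6))) = 541765/(209844 + (-2 - 54)) = 541765/(209844 - 56) = 541765/209788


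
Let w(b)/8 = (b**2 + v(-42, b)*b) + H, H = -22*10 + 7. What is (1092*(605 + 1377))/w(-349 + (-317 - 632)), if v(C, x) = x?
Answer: 270543/3369395 ≈ 0.080294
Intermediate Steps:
H = -213 (H = -220 + 7 = -213)
w(b) = -1704 + 16*b**2 (w(b) = 8*((b**2 + b*b) - 213) = 8*((b**2 + b**2) - 213) = 8*(2*b**2 - 213) = 8*(-213 + 2*b**2) = -1704 + 16*b**2)
(1092*(605 + 1377))/w(-349 + (-317 - 632)) = (1092*(605 + 1377))/(-1704 + 16*(-349 + (-317 - 632))**2) = (1092*1982)/(-1704 + 16*(-349 - 949)**2) = 2164344/(-1704 + 16*(-1298)**2) = 2164344/(-1704 + 16*1684804) = 2164344/(-1704 + 26956864) = 2164344/26955160 = 2164344*(1/26955160) = 270543/3369395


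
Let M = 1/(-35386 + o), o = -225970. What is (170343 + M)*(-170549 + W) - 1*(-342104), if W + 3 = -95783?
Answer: -11857188762839821/261356 ≈ -4.5368e+10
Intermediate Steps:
W = -95786 (W = -3 - 95783 = -95786)
M = -1/261356 (M = 1/(-35386 - 225970) = 1/(-261356) = -1/261356 ≈ -3.8262e-6)
(170343 + M)*(-170549 + W) - 1*(-342104) = (170343 - 1/261356)*(-170549 - 95786) - 1*(-342104) = (44520165107/261356)*(-266335) + 342104 = -11857278173772845/261356 + 342104 = -11857188762839821/261356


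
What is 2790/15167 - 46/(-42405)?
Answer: 119007632/643156635 ≈ 0.18504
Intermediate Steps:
2790/15167 - 46/(-42405) = 2790*(1/15167) - 46*(-1/42405) = 2790/15167 + 46/42405 = 119007632/643156635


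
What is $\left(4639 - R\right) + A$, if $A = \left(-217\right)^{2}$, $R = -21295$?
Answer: $73023$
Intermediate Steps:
$A = 47089$
$\left(4639 - R\right) + A = \left(4639 - -21295\right) + 47089 = \left(4639 + 21295\right) + 47089 = 25934 + 47089 = 73023$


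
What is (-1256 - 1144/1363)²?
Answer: 2934615677184/1857769 ≈ 1.5796e+6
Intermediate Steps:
(-1256 - 1144/1363)² = (-1713072/1363)² = 2934615677184/1857769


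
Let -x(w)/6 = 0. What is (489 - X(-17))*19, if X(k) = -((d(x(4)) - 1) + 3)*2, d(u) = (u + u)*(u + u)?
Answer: 9367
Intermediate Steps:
x(w) = 0 (x(w) = -6*0 = 0)
d(u) = 4*u**2 (d(u) = (2*u)*(2*u) = 4*u**2)
X(k) = -4 (X(k) = -((4*0**2 - 1) + 3)*2 = -((4*0 - 1) + 3)*2 = -((0 - 1) + 3)*2 = -(-1 + 3)*2 = -1*2*2 = -2*2 = -4)
(489 - X(-17))*19 = (489 - 1*(-4))*19 = (489 + 4)*19 = 493*19 = 9367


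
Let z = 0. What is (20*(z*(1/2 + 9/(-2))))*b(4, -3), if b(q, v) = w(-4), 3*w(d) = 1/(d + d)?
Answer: 0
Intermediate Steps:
w(d) = 1/(6*d) (w(d) = 1/(3*(d + d)) = 1/(3*((2*d))) = (1/(2*d))/3 = 1/(6*d))
b(q, v) = -1/24 (b(q, v) = (1/6)/(-4) = (1/6)*(-1/4) = -1/24)
(20*(z*(1/2 + 9/(-2))))*b(4, -3) = (20*(0*(1/2 + 9/(-2))))*(-1/24) = (20*(0*(1*(1/2) + 9*(-1/2))))*(-1/24) = (20*(0*(1/2 - 9/2)))*(-1/24) = (20*(0*(-4)))*(-1/24) = (20*0)*(-1/24) = 0*(-1/24) = 0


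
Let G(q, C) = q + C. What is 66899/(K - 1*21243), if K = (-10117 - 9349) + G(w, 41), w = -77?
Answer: -66899/40745 ≈ -1.6419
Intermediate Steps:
G(q, C) = C + q
K = -19502 (K = (-10117 - 9349) + (41 - 77) = -19466 - 36 = -19502)
66899/(K - 1*21243) = 66899/(-19502 - 1*21243) = 66899/(-19502 - 21243) = 66899/(-40745) = 66899*(-1/40745) = -66899/40745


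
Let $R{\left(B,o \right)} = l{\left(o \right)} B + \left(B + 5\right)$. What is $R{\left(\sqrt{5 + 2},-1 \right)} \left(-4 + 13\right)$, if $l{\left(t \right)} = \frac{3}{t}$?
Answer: $45 - 18 \sqrt{7} \approx -2.6235$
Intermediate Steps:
$R{\left(B,o \right)} = 5 + B + \frac{3 B}{o}$ ($R{\left(B,o \right)} = \frac{3}{o} B + \left(B + 5\right) = \frac{3 B}{o} + \left(5 + B\right) = 5 + B + \frac{3 B}{o}$)
$R{\left(\sqrt{5 + 2},-1 \right)} \left(-4 + 13\right) = \left(5 + \sqrt{5 + 2} + \frac{3 \sqrt{5 + 2}}{-1}\right) \left(-4 + 13\right) = \left(5 + \sqrt{7} + 3 \sqrt{7} \left(-1\right)\right) 9 = \left(5 + \sqrt{7} - 3 \sqrt{7}\right) 9 = \left(5 - 2 \sqrt{7}\right) 9 = 45 - 18 \sqrt{7}$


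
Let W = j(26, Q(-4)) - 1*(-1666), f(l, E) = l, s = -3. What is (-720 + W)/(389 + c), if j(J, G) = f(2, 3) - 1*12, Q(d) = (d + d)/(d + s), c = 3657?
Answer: 468/2023 ≈ 0.23134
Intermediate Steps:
Q(d) = 2*d/(-3 + d) (Q(d) = (d + d)/(d - 3) = (2*d)/(-3 + d) = 2*d/(-3 + d))
j(J, G) = -10 (j(J, G) = 2 - 1*12 = 2 - 12 = -10)
W = 1656 (W = -10 - 1*(-1666) = -10 + 1666 = 1656)
(-720 + W)/(389 + c) = (-720 + 1656)/(389 + 3657) = 936/4046 = 936*(1/4046) = 468/2023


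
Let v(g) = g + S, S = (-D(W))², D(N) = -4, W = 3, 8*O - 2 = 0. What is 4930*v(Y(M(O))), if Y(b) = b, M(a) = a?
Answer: 160225/2 ≈ 80113.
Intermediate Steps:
O = ¼ (O = ¼ + (⅛)*0 = ¼ + 0 = ¼ ≈ 0.25000)
S = 16 (S = (-1*(-4))² = 4² = 16)
v(g) = 16 + g (v(g) = g + 16 = 16 + g)
4930*v(Y(M(O))) = 4930*(16 + ¼) = 4930*(65/4) = 160225/2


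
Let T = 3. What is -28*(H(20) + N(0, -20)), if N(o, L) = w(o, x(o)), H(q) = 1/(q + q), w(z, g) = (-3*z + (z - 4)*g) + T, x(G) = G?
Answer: -847/10 ≈ -84.700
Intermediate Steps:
w(z, g) = 3 - 3*z + g*(-4 + z) (w(z, g) = (-3*z + (z - 4)*g) + 3 = (-3*z + (-4 + z)*g) + 3 = (-3*z + g*(-4 + z)) + 3 = 3 - 3*z + g*(-4 + z))
H(q) = 1/(2*q)
N(o, L) = 3 + o² - 7*o (N(o, L) = 3 - 4*o - 3*o + o*o = 3 - 4*o - 3*o + o² = 3 + o² - 7*o)
-28*(H(20) + N(0, -20)) = -28*((½)/20 + (3 + 0² - 7*0)) = -28*((½)*(1/20) + (3 + 0 + 0)) = -28*(1/40 + 3) = -28*121/40 = -847/10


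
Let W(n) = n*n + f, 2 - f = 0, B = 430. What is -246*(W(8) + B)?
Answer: -122016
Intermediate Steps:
f = 2 (f = 2 - 1*0 = 2 + 0 = 2)
W(n) = 2 + n² (W(n) = n*n + 2 = n² + 2 = 2 + n²)
-246*(W(8) + B) = -246*((2 + 8²) + 430) = -246*((2 + 64) + 430) = -246*(66 + 430) = -246*496 = -122016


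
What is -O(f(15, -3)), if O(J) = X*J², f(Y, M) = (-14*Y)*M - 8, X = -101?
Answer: 39075284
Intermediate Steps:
f(Y, M) = -8 - 14*M*Y (f(Y, M) = -14*M*Y - 8 = -8 - 14*M*Y)
O(J) = -101*J²
-O(f(15, -3)) = -(-101)*(-8 - 14*(-3)*15)² = -(-101)*(-8 + 630)² = -(-101)*622² = -(-101)*386884 = -1*(-39075284) = 39075284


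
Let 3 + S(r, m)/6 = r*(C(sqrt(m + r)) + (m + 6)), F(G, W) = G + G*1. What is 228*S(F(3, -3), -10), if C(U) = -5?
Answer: -77976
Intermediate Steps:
F(G, W) = 2*G (F(G, W) = G + G = 2*G)
S(r, m) = -18 + 6*r*(1 + m) (S(r, m) = -18 + 6*(r*(-5 + (m + 6))) = -18 + 6*(r*(-5 + (6 + m))) = -18 + 6*(r*(1 + m)) = -18 + 6*r*(1 + m))
228*S(F(3, -3), -10) = 228*(-18 + 6*(2*3) + 6*(-10)*(2*3)) = 228*(-18 + 6*6 + 6*(-10)*6) = 228*(-18 + 36 - 360) = 228*(-342) = -77976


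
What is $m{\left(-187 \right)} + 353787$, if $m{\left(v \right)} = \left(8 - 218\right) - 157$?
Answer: $353420$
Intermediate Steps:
$m{\left(v \right)} = -367$ ($m{\left(v \right)} = -210 - 157 = -367$)
$m{\left(-187 \right)} + 353787 = -367 + 353787 = 353420$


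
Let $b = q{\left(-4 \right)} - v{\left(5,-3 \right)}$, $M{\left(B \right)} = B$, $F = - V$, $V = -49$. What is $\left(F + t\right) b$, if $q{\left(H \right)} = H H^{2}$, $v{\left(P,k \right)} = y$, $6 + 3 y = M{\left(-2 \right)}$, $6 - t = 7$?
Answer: $-2944$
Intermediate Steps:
$t = -1$ ($t = 6 - 7 = -1$)
$F = 49$ ($F = \left(-1\right) \left(-49\right) = 49$)
$y = - \frac{8}{3}$ ($y = -2 + \frac{1}{3} \left(-2\right) = -2 - \frac{2}{3} = - \frac{8}{3} \approx -2.6667$)
$v{\left(P,k \right)} = - \frac{8}{3}$
$q{\left(H \right)} = H^{3}$
$b = - \frac{184}{3}$ ($b = \left(-4\right)^{3} - - \frac{8}{3} = -64 + \frac{8}{3} = - \frac{184}{3} \approx -61.333$)
$\left(F + t\right) b = \left(49 - 1\right) \left(- \frac{184}{3}\right) = 48 \left(- \frac{184}{3}\right) = -2944$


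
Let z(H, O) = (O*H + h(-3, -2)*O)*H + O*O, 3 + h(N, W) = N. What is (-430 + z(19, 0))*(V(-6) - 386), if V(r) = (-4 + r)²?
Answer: 122980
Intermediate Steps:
h(N, W) = -3 + N
z(H, O) = O² + H*(-6*O + H*O) (z(H, O) = (O*H + (-3 - 3)*O)*H + O*O = (H*O - 6*O)*H + O² = (-6*O + H*O)*H + O² = H*(-6*O + H*O) + O² = O² + H*(-6*O + H*O))
(-430 + z(19, 0))*(V(-6) - 386) = (-430 + 0*(0 + 19² - 6*19))*((-4 - 6)² - 386) = (-430 + 0*(0 + 361 - 114))*((-10)² - 386) = (-430 + 0*247)*(100 - 386) = (-430 + 0)*(-286) = -430*(-286) = 122980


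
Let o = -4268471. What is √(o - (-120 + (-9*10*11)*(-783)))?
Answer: 7*I*√102929 ≈ 2245.8*I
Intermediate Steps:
√(o - (-120 + (-9*10*11)*(-783))) = √(-4268471 - (-120 + (-9*10*11)*(-783))) = √(-4268471 - (-120 - 90*11*(-783))) = √(-4268471 - (-120 - 990*(-783))) = √(-4268471 - (-120 + 775170)) = √(-4268471 - 1*775050) = √(-4268471 - 775050) = √(-5043521) = 7*I*√102929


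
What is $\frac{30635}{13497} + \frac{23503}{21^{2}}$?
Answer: $\frac{10022122}{180369} \approx 55.565$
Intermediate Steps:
$\frac{30635}{13497} + \frac{23503}{21^{2}} = 30635 \cdot \frac{1}{13497} + \frac{23503}{441} = \frac{2785}{1227} + 23503 \cdot \frac{1}{441} = \frac{2785}{1227} + \frac{23503}{441} = \frac{10022122}{180369}$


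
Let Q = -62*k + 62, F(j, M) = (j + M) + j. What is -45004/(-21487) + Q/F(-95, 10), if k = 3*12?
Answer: 5472751/386766 ≈ 14.150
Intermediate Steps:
k = 36
F(j, M) = M + 2*j (F(j, M) = (M + j) + j = M + 2*j)
Q = -2170 (Q = -62*36 + 62 = -2232 + 62 = -2170)
-45004/(-21487) + Q/F(-95, 10) = -45004/(-21487) - 2170/(10 + 2*(-95)) = -45004*(-1/21487) - 2170/(10 - 190) = 45004/21487 - 2170/(-180) = 45004/21487 - 2170*(-1/180) = 45004/21487 + 217/18 = 5472751/386766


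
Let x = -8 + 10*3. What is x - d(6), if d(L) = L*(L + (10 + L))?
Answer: -110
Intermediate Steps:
x = 22 (x = -8 + 30 = 22)
d(L) = L*(10 + 2*L)
x - d(6) = 22 - 2*6*(5 + 6) = 22 - 2*6*11 = 22 - 1*132 = 22 - 132 = -110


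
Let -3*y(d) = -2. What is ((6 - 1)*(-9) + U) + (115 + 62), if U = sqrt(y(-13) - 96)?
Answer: 132 + I*sqrt(858)/3 ≈ 132.0 + 9.7639*I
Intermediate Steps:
y(d) = 2/3 (y(d) = -1/3*(-2) = 2/3)
U = I*sqrt(858)/3 (U = sqrt(2/3 - 96) = sqrt(-286/3) = I*sqrt(858)/3 ≈ 9.7639*I)
((6 - 1)*(-9) + U) + (115 + 62) = ((6 - 1)*(-9) + I*sqrt(858)/3) + (115 + 62) = (5*(-9) + I*sqrt(858)/3) + 177 = (-45 + I*sqrt(858)/3) + 177 = 132 + I*sqrt(858)/3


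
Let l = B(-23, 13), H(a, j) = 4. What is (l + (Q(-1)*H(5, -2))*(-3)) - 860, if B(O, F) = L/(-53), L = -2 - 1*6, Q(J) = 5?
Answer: -48752/53 ≈ -919.85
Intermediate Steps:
L = -8 (L = -2 - 6 = -8)
B(O, F) = 8/53 (B(O, F) = -8/(-53) = -8*(-1/53) = 8/53)
l = 8/53 ≈ 0.15094
(l + (Q(-1)*H(5, -2))*(-3)) - 860 = (8/53 + (5*4)*(-3)) - 860 = (8/53 + 20*(-3)) - 860 = (8/53 - 60) - 860 = -3172/53 - 860 = -48752/53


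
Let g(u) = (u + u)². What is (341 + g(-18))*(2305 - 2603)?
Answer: -487826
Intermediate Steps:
g(u) = 4*u² (g(u) = (2*u)² = 4*u²)
(341 + g(-18))*(2305 - 2603) = (341 + 4*(-18)²)*(2305 - 2603) = (341 + 4*324)*(-298) = (341 + 1296)*(-298) = 1637*(-298) = -487826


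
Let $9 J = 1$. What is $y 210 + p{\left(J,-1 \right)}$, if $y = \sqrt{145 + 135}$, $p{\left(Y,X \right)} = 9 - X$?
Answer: $10 + 420 \sqrt{70} \approx 3524.0$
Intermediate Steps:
$J = \frac{1}{9}$ ($J = \frac{1}{9} \cdot 1 = \frac{1}{9} \approx 0.11111$)
$y = 2 \sqrt{70}$ ($y = \sqrt{280} = 2 \sqrt{70} \approx 16.733$)
$y 210 + p{\left(J,-1 \right)} = 2 \sqrt{70} \cdot 210 + \left(9 - -1\right) = 420 \sqrt{70} + \left(9 + 1\right) = 420 \sqrt{70} + 10 = 10 + 420 \sqrt{70}$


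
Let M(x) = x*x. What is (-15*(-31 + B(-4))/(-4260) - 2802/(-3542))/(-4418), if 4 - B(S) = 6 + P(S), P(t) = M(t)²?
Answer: 113935/2222094952 ≈ 5.1274e-5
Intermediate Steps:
M(x) = x²
P(t) = t⁴ (P(t) = (t²)² = t⁴)
B(S) = -2 - S⁴ (B(S) = 4 - (6 + S⁴) = 4 + (-6 - S⁴) = -2 - S⁴)
(-15*(-31 + B(-4))/(-4260) - 2802/(-3542))/(-4418) = (-15*(-31 + (-2 - 1*(-4)⁴))/(-4260) - 2802/(-3542))/(-4418) = (-15*(-31 + (-2 - 1*256))*(-1/4260) - 2802*(-1/3542))*(-1/4418) = (-15*(-31 + (-2 - 256))*(-1/4260) + 1401/1771)*(-1/4418) = (-15*(-31 - 258)*(-1/4260) + 1401/1771)*(-1/4418) = (-15*(-289)*(-1/4260) + 1401/1771)*(-1/4418) = (4335*(-1/4260) + 1401/1771)*(-1/4418) = (-289/284 + 1401/1771)*(-1/4418) = -113935/502964*(-1/4418) = 113935/2222094952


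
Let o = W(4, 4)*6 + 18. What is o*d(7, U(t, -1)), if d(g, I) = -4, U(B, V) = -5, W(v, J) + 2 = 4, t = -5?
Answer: -120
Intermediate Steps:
W(v, J) = 2 (W(v, J) = -2 + 4 = 2)
o = 30 (o = 2*6 + 18 = 12 + 18 = 30)
o*d(7, U(t, -1)) = 30*(-4) = -120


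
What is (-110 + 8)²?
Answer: 10404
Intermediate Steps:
(-110 + 8)² = (-102)² = 10404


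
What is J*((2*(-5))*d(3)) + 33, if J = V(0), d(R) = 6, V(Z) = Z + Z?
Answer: 33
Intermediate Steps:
V(Z) = 2*Z
J = 0 (J = 2*0 = 0)
J*((2*(-5))*d(3)) + 33 = 0*((2*(-5))*6) + 33 = 0*(-10*6) + 33 = 0*(-60) + 33 = 0 + 33 = 33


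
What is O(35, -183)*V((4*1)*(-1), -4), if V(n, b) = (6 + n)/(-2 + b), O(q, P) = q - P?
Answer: -218/3 ≈ -72.667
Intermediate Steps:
V(n, b) = (6 + n)/(-2 + b)
O(35, -183)*V((4*1)*(-1), -4) = (35 - 1*(-183))*((6 + (4*1)*(-1))/(-2 - 4)) = (35 + 183)*((6 + 4*(-1))/(-6)) = 218*(-(6 - 4)/6) = 218*(-⅙*2) = 218*(-⅓) = -218/3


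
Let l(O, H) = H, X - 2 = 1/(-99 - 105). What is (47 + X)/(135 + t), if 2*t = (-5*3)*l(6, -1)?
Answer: 1999/5814 ≈ 0.34383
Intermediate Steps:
X = 407/204 (X = 2 + 1/(-99 - 105) = 2 + 1/(-204) = 2 - 1/204 = 407/204 ≈ 1.9951)
t = 15/2 (t = (-5*3*(-1))/2 = (-15*(-1))/2 = (1/2)*15 = 15/2 ≈ 7.5000)
(47 + X)/(135 + t) = (47 + 407/204)/(135 + 15/2) = (9995/204)/(285/2) = (2/285)*(9995/204) = 1999/5814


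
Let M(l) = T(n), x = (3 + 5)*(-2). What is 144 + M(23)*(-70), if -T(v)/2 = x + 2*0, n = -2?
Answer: -2096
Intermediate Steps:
x = -16 (x = 8*(-2) = -16)
T(v) = 32 (T(v) = -2*(-16 + 2*0) = -2*(-16 + 0) = -2*(-16) = 32)
M(l) = 32
144 + M(23)*(-70) = 144 + 32*(-70) = 144 - 2240 = -2096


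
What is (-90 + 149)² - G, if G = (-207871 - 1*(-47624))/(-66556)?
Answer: 231521189/66556 ≈ 3478.6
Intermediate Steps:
G = 160247/66556 (G = (-207871 + 47624)*(-1/66556) = -160247*(-1/66556) = 160247/66556 ≈ 2.4077)
(-90 + 149)² - G = (-90 + 149)² - 1*160247/66556 = 59² - 160247/66556 = 3481 - 160247/66556 = 231521189/66556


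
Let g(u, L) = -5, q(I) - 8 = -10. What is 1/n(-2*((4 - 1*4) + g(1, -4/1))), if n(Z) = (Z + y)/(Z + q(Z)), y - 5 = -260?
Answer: -8/245 ≈ -0.032653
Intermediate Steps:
q(I) = -2 (q(I) = 8 - 10 = -2)
y = -255 (y = 5 - 260 = -255)
n(Z) = (-255 + Z)/(-2 + Z) (n(Z) = (Z - 255)/(Z - 2) = (-255 + Z)/(-2 + Z))
1/n(-2*((4 - 1*4) + g(1, -4/1))) = 1/((-255 - 2*((4 - 1*4) - 5))/(-2 - 2*((4 - 1*4) - 5))) = 1/((-255 - 2*((4 - 4) - 5))/(-2 - 2*((4 - 4) - 5))) = 1/((-255 - 2*(0 - 5))/(-2 - 2*(0 - 5))) = 1/((-255 - 2*(-5))/(-2 - 2*(-5))) = 1/((-255 + 10)/(-2 + 10)) = 1/(-245/8) = -8/245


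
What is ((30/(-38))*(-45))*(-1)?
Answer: -675/19 ≈ -35.526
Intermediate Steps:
((30/(-38))*(-45))*(-1) = ((30*(-1/38))*(-45))*(-1) = -15/19*(-45)*(-1) = (675/19)*(-1) = -675/19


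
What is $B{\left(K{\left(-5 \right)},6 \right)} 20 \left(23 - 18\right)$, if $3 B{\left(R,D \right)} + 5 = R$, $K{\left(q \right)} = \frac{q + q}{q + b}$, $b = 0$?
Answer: $-100$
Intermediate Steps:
$K{\left(q \right)} = 2$ ($K{\left(q \right)} = \frac{q + q}{q + 0} = \frac{2 q}{q} = 2$)
$B{\left(R,D \right)} = - \frac{5}{3} + \frac{R}{3}$
$B{\left(K{\left(-5 \right)},6 \right)} 20 \left(23 - 18\right) = \left(- \frac{5}{3} + \frac{1}{3} \cdot 2\right) 20 \left(23 - 18\right) = \left(- \frac{5}{3} + \frac{2}{3}\right) 20 \cdot 5 = \left(-1\right) 20 \cdot 5 = \left(-20\right) 5 = -100$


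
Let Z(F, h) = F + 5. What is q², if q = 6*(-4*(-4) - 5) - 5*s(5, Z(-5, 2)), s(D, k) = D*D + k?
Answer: 3481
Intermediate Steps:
Z(F, h) = 5 + F
s(D, k) = k + D² (s(D, k) = D² + k = k + D²)
q = -59 (q = 6*(-4*(-4) - 5) - 5*((5 - 5) + 5²) = 6*(16 - 5) - 5*(0 + 25) = 6*11 - 5*25 = 66 - 125 = -59)
q² = (-59)² = 3481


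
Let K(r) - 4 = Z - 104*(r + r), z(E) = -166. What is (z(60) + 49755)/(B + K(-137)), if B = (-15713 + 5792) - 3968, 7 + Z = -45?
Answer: 49589/14559 ≈ 3.4061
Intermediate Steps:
Z = -52 (Z = -7 - 45 = -52)
B = -13889 (B = -9921 - 3968 = -13889)
K(r) = -48 - 208*r (K(r) = 4 + (-52 - 104*(r + r)) = 4 + (-52 - 104*2*r) = 4 + (-52 - 208*r) = -48 - 208*r)
(z(60) + 49755)/(B + K(-137)) = (-166 + 49755)/(-13889 + (-48 - 208*(-137))) = 49589/(-13889 + (-48 + 28496)) = 49589/(-13889 + 28448) = 49589/14559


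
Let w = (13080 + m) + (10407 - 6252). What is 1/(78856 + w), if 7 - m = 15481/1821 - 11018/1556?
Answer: 1416738/136143675995 ≈ 1.0406e-5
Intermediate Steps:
m = 7904837/1416738 (m = 7 - (15481/1821 - 11018/1556) = 7 - (15481*(1/1821) - 11018*1/1556) = 7 - (15481/1821 - 5509/778) = 7 - 1*2012329/1416738 = 7 - 2012329/1416738 = 7904837/1416738 ≈ 5.5796)
w = 24425384267/1416738 (w = (13080 + 7904837/1416738) + (10407 - 6252) = 18538837877/1416738 + 4155 = 24425384267/1416738 ≈ 17241.)
1/(78856 + w) = 1/(78856 + 24425384267/1416738) = 1/(136143675995/1416738) = 1416738/136143675995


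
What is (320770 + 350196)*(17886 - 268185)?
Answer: -167942118834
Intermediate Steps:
(320770 + 350196)*(17886 - 268185) = 670966*(-250299) = -167942118834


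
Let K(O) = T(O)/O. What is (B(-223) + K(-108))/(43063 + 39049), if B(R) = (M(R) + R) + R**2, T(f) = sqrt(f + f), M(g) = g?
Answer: 49283/82112 - I*sqrt(6)/1478016 ≈ 0.60019 - 1.6573e-6*I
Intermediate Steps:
T(f) = sqrt(2)*sqrt(f) (T(f) = sqrt(2*f) = sqrt(2)*sqrt(f))
K(O) = sqrt(2)/sqrt(O) (K(O) = (sqrt(2)*sqrt(O))/O = sqrt(2)/sqrt(O))
B(R) = R**2 + 2*R (B(R) = (R + R) + R**2 = 2*R + R**2 = R**2 + 2*R)
(B(-223) + K(-108))/(43063 + 39049) = (-223*(2 - 223) + sqrt(2)/sqrt(-108))/(43063 + 39049) = (-223*(-221) + sqrt(2)*(-I*sqrt(3)/18))/82112 = (49283 - I*sqrt(6)/18)*(1/82112) = 49283/82112 - I*sqrt(6)/1478016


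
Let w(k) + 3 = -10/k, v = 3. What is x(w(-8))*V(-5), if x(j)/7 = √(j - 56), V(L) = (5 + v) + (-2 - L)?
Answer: 77*I*√231/2 ≈ 585.15*I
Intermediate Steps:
w(k) = -3 - 10/k
V(L) = 6 - L (V(L) = (5 + 3) + (-2 - L) = 8 + (-2 - L) = 6 - L)
x(j) = 7*√(-56 + j) (x(j) = 7*√(j - 56) = 7*√(-56 + j))
x(w(-8))*V(-5) = (7*√(-56 + (-3 - 10/(-8))))*(6 - 1*(-5)) = (7*√(-56 + (-3 - 10*(-⅛))))*(6 + 5) = (7*√(-56 + (-3 + 5/4)))*11 = (7*√(-56 - 7/4))*11 = (7*√(-231/4))*11 = (7*(I*√231/2))*11 = (7*I*√231/2)*11 = 77*I*√231/2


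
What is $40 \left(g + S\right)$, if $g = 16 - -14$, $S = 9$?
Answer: $1560$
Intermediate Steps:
$g = 30$ ($g = 16 + 14 = 30$)
$40 \left(g + S\right) = 40 \left(30 + 9\right) = 40 \cdot 39 = 1560$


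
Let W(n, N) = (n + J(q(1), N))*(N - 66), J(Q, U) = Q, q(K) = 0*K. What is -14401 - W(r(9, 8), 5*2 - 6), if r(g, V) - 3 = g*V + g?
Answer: -9193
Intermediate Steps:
q(K) = 0
r(g, V) = 3 + g + V*g (r(g, V) = 3 + (g*V + g) = 3 + (V*g + g) = 3 + (g + V*g) = 3 + g + V*g)
W(n, N) = n*(-66 + N) (W(n, N) = (n + 0)*(N - 66) = n*(-66 + N))
-14401 - W(r(9, 8), 5*2 - 6) = -14401 - (3 + 9 + 8*9)*(-66 + (5*2 - 6)) = -14401 - (3 + 9 + 72)*(-66 + (10 - 6)) = -14401 - 84*(-66 + 4) = -14401 - 84*(-62) = -14401 - 1*(-5208) = -14401 + 5208 = -9193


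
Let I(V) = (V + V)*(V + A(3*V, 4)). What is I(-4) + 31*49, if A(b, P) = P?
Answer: 1519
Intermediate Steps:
I(V) = 2*V*(4 + V) (I(V) = (V + V)*(V + 4) = (2*V)*(4 + V) = 2*V*(4 + V))
I(-4) + 31*49 = 2*(-4)*(4 - 4) + 31*49 = 2*(-4)*0 + 1519 = 0 + 1519 = 1519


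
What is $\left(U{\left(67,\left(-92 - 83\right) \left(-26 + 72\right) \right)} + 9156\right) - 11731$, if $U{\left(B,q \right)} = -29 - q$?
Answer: $5446$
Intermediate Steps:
$\left(U{\left(67,\left(-92 - 83\right) \left(-26 + 72\right) \right)} + 9156\right) - 11731 = \left(\left(-29 - \left(-92 - 83\right) \left(-26 + 72\right)\right) + 9156\right) - 11731 = \left(\left(-29 - \left(-175\right) 46\right) + 9156\right) - 11731 = \left(\left(-29 - -8050\right) + 9156\right) - 11731 = \left(\left(-29 + 8050\right) + 9156\right) - 11731 = \left(8021 + 9156\right) - 11731 = 17177 - 11731 = 5446$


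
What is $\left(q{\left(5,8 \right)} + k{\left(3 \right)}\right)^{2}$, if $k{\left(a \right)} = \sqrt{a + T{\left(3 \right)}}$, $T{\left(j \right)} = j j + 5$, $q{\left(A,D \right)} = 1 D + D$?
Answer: $\left(16 + \sqrt{17}\right)^{2} \approx 404.94$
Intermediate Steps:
$q{\left(A,D \right)} = 2 D$ ($q{\left(A,D \right)} = D + D = 2 D$)
$T{\left(j \right)} = 5 + j^{2}$ ($T{\left(j \right)} = j^{2} + 5 = 5 + j^{2}$)
$k{\left(a \right)} = \sqrt{14 + a}$ ($k{\left(a \right)} = \sqrt{a + \left(5 + 3^{2}\right)} = \sqrt{a + \left(5 + 9\right)} = \sqrt{a + 14} = \sqrt{14 + a}$)
$\left(q{\left(5,8 \right)} + k{\left(3 \right)}\right)^{2} = \left(2 \cdot 8 + \sqrt{14 + 3}\right)^{2} = \left(16 + \sqrt{17}\right)^{2}$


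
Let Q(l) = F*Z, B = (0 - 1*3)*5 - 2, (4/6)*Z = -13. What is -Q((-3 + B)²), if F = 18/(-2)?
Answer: -351/2 ≈ -175.50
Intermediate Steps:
Z = -39/2 (Z = (3/2)*(-13) = -39/2 ≈ -19.500)
B = -17 (B = (0 - 3)*5 - 2 = -3*5 - 2 = -15 - 2 = -17)
F = -9 (F = 18*(-½) = -9)
Q(l) = 351/2 (Q(l) = -9*(-39/2) = 351/2)
-Q((-3 + B)²) = -1*351/2 = -351/2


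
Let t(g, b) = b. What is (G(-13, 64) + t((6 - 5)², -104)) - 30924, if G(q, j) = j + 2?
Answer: -30962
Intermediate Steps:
G(q, j) = 2 + j
(G(-13, 64) + t((6 - 5)², -104)) - 30924 = ((2 + 64) - 104) - 30924 = (66 - 104) - 30924 = -38 - 30924 = -30962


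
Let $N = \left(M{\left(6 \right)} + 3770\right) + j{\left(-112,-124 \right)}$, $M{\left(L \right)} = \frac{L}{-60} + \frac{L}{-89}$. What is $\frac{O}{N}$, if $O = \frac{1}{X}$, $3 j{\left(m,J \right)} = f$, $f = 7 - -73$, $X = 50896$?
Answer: $\frac{1335}{257957545544} \approx 5.1753 \cdot 10^{-9}$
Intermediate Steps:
$f = 80$ ($f = 7 + 73 = 80$)
$j{\left(m,J \right)} = \frac{80}{3}$ ($j{\left(m,J \right)} = \frac{1}{3} \cdot 80 = \frac{80}{3}$)
$M{\left(L \right)} = - \frac{149 L}{5340}$ ($M{\left(L \right)} = L \left(- \frac{1}{60}\right) + L \left(- \frac{1}{89}\right) = - \frac{L}{60} - \frac{L}{89} = - \frac{149 L}{5340}$)
$N = \frac{10136653}{2670}$ ($N = \left(\left(- \frac{149}{5340}\right) 6 + 3770\right) + \frac{80}{3} = \left(- \frac{149}{890} + 3770\right) + \frac{80}{3} = \frac{3355151}{890} + \frac{80}{3} = \frac{10136653}{2670} \approx 3796.5$)
$O = \frac{1}{50896} \approx 1.9648 \cdot 10^{-5}$
$\frac{O}{N} = \frac{1}{50896 \cdot \frac{10136653}{2670}} = \frac{1}{50896} \cdot \frac{2670}{10136653} = \frac{1335}{257957545544}$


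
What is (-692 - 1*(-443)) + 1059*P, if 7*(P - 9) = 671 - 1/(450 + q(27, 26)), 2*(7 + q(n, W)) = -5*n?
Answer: 582445695/5257 ≈ 1.1079e+5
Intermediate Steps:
q(n, W) = -7 - 5*n/2 (q(n, W) = -7 + (-5*n)/2 = -7 - 5*n/2)
P = 551232/5257 (P = 9 + (671 - 1/(450 + (-7 - 5/2*27)))/7 = 9 + (671 - 1/(450 + (-7 - 135/2)))/7 = 9 + (671 - 1/(450 - 149/2))/7 = 9 + (671 - 1/751/2)/7 = 9 + (671 - 1*2/751)/7 = 9 + (671 - 2/751)/7 = 9 + (⅐)*(503919/751) = 9 + 503919/5257 = 551232/5257 ≈ 104.86)
(-692 - 1*(-443)) + 1059*P = (-692 - 1*(-443)) + 1059*(551232/5257) = (-692 + 443) + 583754688/5257 = -249 + 583754688/5257 = 582445695/5257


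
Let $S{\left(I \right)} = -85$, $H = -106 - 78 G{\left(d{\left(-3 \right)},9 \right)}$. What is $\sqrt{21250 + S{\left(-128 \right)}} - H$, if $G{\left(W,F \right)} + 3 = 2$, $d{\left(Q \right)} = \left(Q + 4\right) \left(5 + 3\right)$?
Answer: $28 + \sqrt{21165} \approx 173.48$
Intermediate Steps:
$d{\left(Q \right)} = 32 + 8 Q$ ($d{\left(Q \right)} = \left(4 + Q\right) 8 = 32 + 8 Q$)
$G{\left(W,F \right)} = -1$ ($G{\left(W,F \right)} = -3 + 2 = -1$)
$H = -28$ ($H = -106 - -78 = -106 + 78 = -28$)
$\sqrt{21250 + S{\left(-128 \right)}} - H = \sqrt{21250 - 85} - -28 = \sqrt{21165} + 28 = 28 + \sqrt{21165}$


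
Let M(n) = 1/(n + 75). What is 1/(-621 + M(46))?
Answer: -121/75140 ≈ -0.0016103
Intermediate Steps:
M(n) = 1/(75 + n)
1/(-621 + M(46)) = 1/(-621 + 1/(75 + 46)) = 1/(-621 + 1/121) = 1/(-75140/121) = -121/75140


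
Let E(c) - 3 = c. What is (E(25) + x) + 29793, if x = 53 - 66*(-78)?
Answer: 35022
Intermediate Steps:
x = 5201 (x = 53 + 5148 = 5201)
E(c) = 3 + c
(E(25) + x) + 29793 = ((3 + 25) + 5201) + 29793 = (28 + 5201) + 29793 = 5229 + 29793 = 35022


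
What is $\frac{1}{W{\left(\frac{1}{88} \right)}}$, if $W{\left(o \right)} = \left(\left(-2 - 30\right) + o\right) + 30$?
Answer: $- \frac{88}{175} \approx -0.50286$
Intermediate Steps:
$W{\left(o \right)} = -2 + o$ ($W{\left(o \right)} = \left(\left(-2 - 30\right) + o\right) + 30 = \left(-32 + o\right) + 30 = -2 + o$)
$\frac{1}{W{\left(\frac{1}{88} \right)}} = \frac{1}{-2 + \frac{1}{88}} = \frac{1}{- \frac{175}{88}} = - \frac{88}{175}$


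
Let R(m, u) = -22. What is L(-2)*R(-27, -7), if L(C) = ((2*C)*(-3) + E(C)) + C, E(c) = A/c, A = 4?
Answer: -176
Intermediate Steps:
E(c) = 4/c
L(C) = -5*C + 4/C (L(C) = ((2*C)*(-3) + 4/C) + C = (-6*C + 4/C) + C = -5*C + 4/C)
L(-2)*R(-27, -7) = (-5*(-2) + 4/(-2))*(-22) = (10 + 4*(-½))*(-22) = (10 - 2)*(-22) = 8*(-22) = -176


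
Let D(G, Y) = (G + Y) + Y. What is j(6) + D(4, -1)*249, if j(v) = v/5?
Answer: 2496/5 ≈ 499.20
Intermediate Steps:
D(G, Y) = G + 2*Y
j(v) = v/5 (j(v) = v*(1/5) = v/5)
j(6) + D(4, -1)*249 = (1/5)*6 + (4 + 2*(-1))*249 = 6/5 + (4 - 2)*249 = 6/5 + 2*249 = 6/5 + 498 = 2496/5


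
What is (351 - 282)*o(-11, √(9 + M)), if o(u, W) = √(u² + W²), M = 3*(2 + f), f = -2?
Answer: 69*√130 ≈ 786.72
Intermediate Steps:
M = 0 (M = 3*(2 - 2) = 3*0 = 0)
o(u, W) = √(W² + u²)
(351 - 282)*o(-11, √(9 + M)) = (351 - 282)*√((√(9 + 0))² + (-11)²) = 69*√((√9)² + 121) = 69*√(3² + 121) = 69*√(9 + 121) = 69*√130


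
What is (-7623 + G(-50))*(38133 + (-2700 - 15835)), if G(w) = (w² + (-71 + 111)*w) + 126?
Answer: -137127206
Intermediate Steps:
G(w) = 126 + w² + 40*w (G(w) = (w² + 40*w) + 126 = 126 + w² + 40*w)
(-7623 + G(-50))*(38133 + (-2700 - 15835)) = (-7623 + (126 + (-50)² + 40*(-50)))*(38133 + (-2700 - 15835)) = (-7623 + (126 + 2500 - 2000))*(38133 - 18535) = (-7623 + 626)*19598 = -6997*19598 = -137127206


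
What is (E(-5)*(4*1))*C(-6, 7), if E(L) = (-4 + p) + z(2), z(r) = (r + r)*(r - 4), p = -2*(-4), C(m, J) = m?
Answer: 96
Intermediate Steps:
p = 8
z(r) = 2*r*(-4 + r) (z(r) = (2*r)*(-4 + r) = 2*r*(-4 + r))
E(L) = -4 (E(L) = (-4 + 8) + 2*2*(-4 + 2) = 4 + 2*2*(-2) = 4 - 8 = -4)
(E(-5)*(4*1))*C(-6, 7) = -16*(-6) = 96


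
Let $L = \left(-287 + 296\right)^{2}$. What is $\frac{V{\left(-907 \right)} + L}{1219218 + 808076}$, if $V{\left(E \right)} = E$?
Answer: $- \frac{413}{1013647} \approx -0.00040744$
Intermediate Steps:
$L = 81$ ($L = 9^{2} = 81$)
$\frac{V{\left(-907 \right)} + L}{1219218 + 808076} = \frac{-907 + 81}{1219218 + 808076} = - \frac{826}{2027294} = \left(-826\right) \frac{1}{2027294} = - \frac{413}{1013647}$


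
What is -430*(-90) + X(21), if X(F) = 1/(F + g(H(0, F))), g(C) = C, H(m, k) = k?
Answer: 1625401/42 ≈ 38700.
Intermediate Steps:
X(F) = 1/(2*F) (X(F) = 1/(F + F) = 1/(2*F))
-430*(-90) + X(21) = -430*(-90) + (½)/21 = 38700 + (½)*(1/21) = 38700 + 1/42 = 1625401/42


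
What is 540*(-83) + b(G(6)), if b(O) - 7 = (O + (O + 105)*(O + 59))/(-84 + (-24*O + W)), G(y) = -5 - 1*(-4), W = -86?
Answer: -6548729/146 ≈ -44854.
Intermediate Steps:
G(y) = -1 (G(y) = -5 + 4 = -1)
b(O) = 7 + (O + (59 + O)*(105 + O))/(-170 - 24*O) (b(O) = 7 + (O + (O + 105)*(O + 59))/(-84 + (-24*O - 86)) = 7 + (O + (105 + O)*(59 + O))/(-84 + (-86 - 24*O)) = 7 + (O + (59 + O)*(105 + O))/(-170 - 24*O))
540*(-83) + b(G(6)) = 540*(-83) + (-5005 - 1*(-1)² + 3*(-1))/(2*(85 + 12*(-1))) = -44820 + (-5005 - 1*1 - 3)/(2*(85 - 12)) = -44820 + (½)*(-5005 - 1 - 3)/73 = -44820 + (½)*(1/73)*(-5009) = -44820 - 5009/146 = -6548729/146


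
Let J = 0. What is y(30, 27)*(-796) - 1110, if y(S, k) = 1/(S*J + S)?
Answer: -17048/15 ≈ -1136.5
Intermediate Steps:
y(S, k) = 1/S (y(S, k) = 1/(S*0 + S) = 1/(0 + S) = 1/S)
y(30, 27)*(-796) - 1110 = -796/30 - 1110 = (1/30)*(-796) - 1110 = -398/15 - 1110 = -17048/15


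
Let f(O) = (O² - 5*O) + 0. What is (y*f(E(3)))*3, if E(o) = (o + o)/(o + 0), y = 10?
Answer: -180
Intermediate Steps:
E(o) = 2 (E(o) = (2*o)/o = 2)
f(O) = O² - 5*O
(y*f(E(3)))*3 = (10*(2*(-5 + 2)))*3 = (10*(2*(-3)))*3 = (10*(-6))*3 = -60*3 = -180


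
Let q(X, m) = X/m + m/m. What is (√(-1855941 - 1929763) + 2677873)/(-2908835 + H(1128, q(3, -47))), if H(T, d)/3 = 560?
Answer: -2677873/2907155 - 2*I*√946426/2907155 ≈ -0.92113 - 0.00066928*I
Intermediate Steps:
q(X, m) = 1 + X/m (q(X, m) = X/m + 1 = 1 + X/m)
H(T, d) = 1680 (H(T, d) = 3*560 = 1680)
(√(-1855941 - 1929763) + 2677873)/(-2908835 + H(1128, q(3, -47))) = (√(-1855941 - 1929763) + 2677873)/(-2908835 + 1680) = (√(-3785704) + 2677873)/(-2907155) = (2*I*√946426 + 2677873)*(-1/2907155) = (2677873 + 2*I*√946426)*(-1/2907155) = -2677873/2907155 - 2*I*√946426/2907155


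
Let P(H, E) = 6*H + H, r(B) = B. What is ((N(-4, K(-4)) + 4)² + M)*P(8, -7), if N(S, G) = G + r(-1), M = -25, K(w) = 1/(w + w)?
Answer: -7497/8 ≈ -937.13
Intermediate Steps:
K(w) = 1/(2*w)
P(H, E) = 7*H
N(S, G) = -1 + G (N(S, G) = G - 1 = -1 + G)
((N(-4, K(-4)) + 4)² + M)*P(8, -7) = (((-1 + (½)/(-4)) + 4)² - 25)*(7*8) = (((-1 + (½)*(-¼)) + 4)² - 25)*56 = (((-1 - ⅛) + 4)² - 25)*56 = ((-9/8 + 4)² - 25)*56 = ((23/8)² - 25)*56 = (529/64 - 25)*56 = -1071/64*56 = -7497/8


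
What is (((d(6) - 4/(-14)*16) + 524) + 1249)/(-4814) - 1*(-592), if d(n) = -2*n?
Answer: 19936857/33698 ≈ 591.63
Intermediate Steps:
(((d(6) - 4/(-14)*16) + 524) + 1249)/(-4814) - 1*(-592) = (((-2*6 - 4/(-14)*16) + 524) + 1249)/(-4814) - 1*(-592) = (((-12 - 4*(-1/14)*16) + 524) + 1249)*(-1/4814) + 592 = (((-12 + (2/7)*16) + 524) + 1249)*(-1/4814) + 592 = (((-12 + 32/7) + 524) + 1249)*(-1/4814) + 592 = ((-52/7 + 524) + 1249)*(-1/4814) + 592 = (3616/7 + 1249)*(-1/4814) + 592 = (12359/7)*(-1/4814) + 592 = -12359/33698 + 592 = 19936857/33698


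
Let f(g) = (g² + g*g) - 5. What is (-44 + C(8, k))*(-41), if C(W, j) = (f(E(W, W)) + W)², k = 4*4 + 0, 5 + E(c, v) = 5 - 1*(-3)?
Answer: -16277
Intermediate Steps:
E(c, v) = 3 (E(c, v) = -5 + (5 - 1*(-3)) = -5 + (5 + 3) = -5 + 8 = 3)
k = 16 (k = 16 + 0 = 16)
f(g) = -5 + 2*g² (f(g) = (g² + g²) - 5 = 2*g² - 5 = -5 + 2*g²)
C(W, j) = (13 + W)² (C(W, j) = ((-5 + 2*3²) + W)² = ((-5 + 2*9) + W)² = ((-5 + 18) + W)² = (13 + W)²)
(-44 + C(8, k))*(-41) = (-44 + (13 + 8)²)*(-41) = (-44 + 21²)*(-41) = (-44 + 441)*(-41) = 397*(-41) = -16277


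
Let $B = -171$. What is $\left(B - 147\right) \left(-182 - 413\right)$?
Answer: $189210$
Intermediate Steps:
$\left(B - 147\right) \left(-182 - 413\right) = \left(-171 - 147\right) \left(-182 - 413\right) = \left(-318\right) \left(-595\right) = 189210$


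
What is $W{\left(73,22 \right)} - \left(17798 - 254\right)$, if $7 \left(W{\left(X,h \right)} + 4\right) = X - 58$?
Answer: $- \frac{122821}{7} \approx -17546.0$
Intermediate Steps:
$W{\left(X,h \right)} = - \frac{86}{7} + \frac{X}{7}$ ($W{\left(X,h \right)} = -4 + \frac{X - 58}{7} = -4 + \frac{-58 + X}{7} = -4 + \left(- \frac{58}{7} + \frac{X}{7}\right) = - \frac{86}{7} + \frac{X}{7}$)
$W{\left(73,22 \right)} - \left(17798 - 254\right) = \left(- \frac{86}{7} + \frac{1}{7} \cdot 73\right) - \left(17798 - 254\right) = \left(- \frac{86}{7} + \frac{73}{7}\right) - 17544 = - \frac{13}{7} - 17544 = - \frac{122821}{7}$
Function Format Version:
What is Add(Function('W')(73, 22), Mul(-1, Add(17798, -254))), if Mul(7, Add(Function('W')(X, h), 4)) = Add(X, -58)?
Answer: Rational(-122821, 7) ≈ -17546.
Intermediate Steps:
Function('W')(X, h) = Add(Rational(-86, 7), Mul(Rational(1, 7), X)) (Function('W')(X, h) = Add(-4, Mul(Rational(1, 7), Add(X, -58))) = Add(-4, Mul(Rational(1, 7), Add(-58, X))) = Add(-4, Add(Rational(-58, 7), Mul(Rational(1, 7), X))) = Add(Rational(-86, 7), Mul(Rational(1, 7), X)))
Add(Function('W')(73, 22), Mul(-1, Add(17798, -254))) = Add(Add(Rational(-86, 7), Mul(Rational(1, 7), 73)), Mul(-1, Add(17798, -254))) = Add(Add(Rational(-86, 7), Rational(73, 7)), Mul(-1, 17544)) = Add(Rational(-13, 7), -17544) = Rational(-122821, 7)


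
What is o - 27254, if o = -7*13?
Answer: -27345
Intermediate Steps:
o = -91
o - 27254 = -91 - 27254 = -27345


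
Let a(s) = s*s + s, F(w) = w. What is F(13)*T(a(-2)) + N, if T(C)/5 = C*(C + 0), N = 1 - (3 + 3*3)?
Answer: 249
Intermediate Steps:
a(s) = s + s² (a(s) = s² + s = s + s²)
N = -11 (N = 1 - (3 + 9) = 1 - 1*12 = 1 - 12 = -11)
T(C) = 5*C² (T(C) = 5*(C*(C + 0)) = 5*(C*C) = 5*C²)
F(13)*T(a(-2)) + N = 13*(5*(-2*(1 - 2))²) - 11 = 13*(5*(-2*(-1))²) - 11 = 13*(5*2²) - 11 = 13*(5*4) - 11 = 13*20 - 11 = 260 - 11 = 249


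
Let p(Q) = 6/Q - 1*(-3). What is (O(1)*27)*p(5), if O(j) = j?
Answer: 567/5 ≈ 113.40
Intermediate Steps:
p(Q) = 3 + 6/Q (p(Q) = 6/Q + 3 = 3 + 6/Q)
(O(1)*27)*p(5) = (1*27)*(3 + 6/5) = 27*(3 + 6*(⅕)) = 27*(3 + 6/5) = 27*(21/5) = 567/5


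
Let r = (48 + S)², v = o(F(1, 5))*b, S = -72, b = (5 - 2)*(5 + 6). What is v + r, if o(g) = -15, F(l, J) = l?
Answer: 81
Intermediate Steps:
b = 33 (b = 3*11 = 33)
v = -495 (v = -15*33 = -495)
r = 576 (r = (48 - 72)² = (-24)² = 576)
v + r = -495 + 576 = 81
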